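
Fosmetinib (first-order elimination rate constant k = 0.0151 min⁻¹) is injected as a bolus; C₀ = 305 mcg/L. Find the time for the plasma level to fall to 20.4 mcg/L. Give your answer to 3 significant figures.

179 minutes

C(t) = C₀ e^(−kt)  ⇒  t = ln(C₀/C) / k
t = ln(305/20.4) / 0.01510 = 2.705 / 0.01510 ≈ 179 minutes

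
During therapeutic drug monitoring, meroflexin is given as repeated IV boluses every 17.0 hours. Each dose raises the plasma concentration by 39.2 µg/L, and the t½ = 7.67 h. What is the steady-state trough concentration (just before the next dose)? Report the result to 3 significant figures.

k = ln 2 / 7.67 = 0.09037 h⁻¹
Fraction remaining after one interval: e^(−kτ) = e^(−0.09037 × 17.0) = 0.2152
R = 1 / (1 − 0.2152) = 1.274
Css,max = 39.2 × 1.274 = 49.95 µg/L
Css,min = Css,max × e^(−kτ) = 49.95 × 0.2152 ≈ 10.7 µg/L

10.7 µg/L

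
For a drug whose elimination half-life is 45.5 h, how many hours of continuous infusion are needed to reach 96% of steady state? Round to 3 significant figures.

211 hours

k = ln 2 / 45.5 = 0.01523 h⁻¹
f = 1 − e^(−kt)  ⇒  t = −ln(1 − f) / k
t = −ln(1 − 0.96) / 0.01523 = 3.219 / 0.01523 ≈ 211 hours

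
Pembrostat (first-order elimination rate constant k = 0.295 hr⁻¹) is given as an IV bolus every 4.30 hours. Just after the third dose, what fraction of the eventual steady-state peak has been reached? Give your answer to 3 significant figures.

f_n = 1 − e^(−nkτ) = 1 − e^(−3 × 0.2950 × 4.30) = 1 − e^(−3.805) = 1 − 0.02225 ≈ 0.978

0.978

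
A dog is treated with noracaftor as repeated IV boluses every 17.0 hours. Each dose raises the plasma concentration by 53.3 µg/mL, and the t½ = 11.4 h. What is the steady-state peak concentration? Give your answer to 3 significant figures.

k = ln 2 / 11.4 = 0.06080 h⁻¹
Fraction remaining after one interval: e^(−kτ) = e^(−0.06080 × 17.0) = 0.3557
R = 1 / (1 − 0.3557) = 1.552
Css,max = 53.3 × 1.552 ≈ 82.7 µg/mL

82.7 µg/mL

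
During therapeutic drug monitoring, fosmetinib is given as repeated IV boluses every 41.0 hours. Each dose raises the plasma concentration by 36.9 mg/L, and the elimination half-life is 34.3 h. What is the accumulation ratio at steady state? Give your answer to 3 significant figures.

1.78

k = ln 2 / 34.3 = 0.02021 h⁻¹
Fraction remaining after one interval: e^(−kτ) = e^(−0.02021 × 41.0) = 0.4367
R = 1 / (1 − 0.4367) = 1 / 0.5633 ≈ 1.78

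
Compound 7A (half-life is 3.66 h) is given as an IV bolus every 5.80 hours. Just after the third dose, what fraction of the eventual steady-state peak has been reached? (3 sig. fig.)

k = ln 2 / 3.66 = 0.1894 h⁻¹
f_n = 1 − e^(−nkτ) = 1 − e^(−3 × 0.1894 × 5.80) = 1 − e^(−3.295) = 1 − 0.03706 ≈ 0.963

0.963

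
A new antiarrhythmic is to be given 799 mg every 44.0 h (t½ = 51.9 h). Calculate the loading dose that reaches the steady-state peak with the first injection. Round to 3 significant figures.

k = ln 2 / 51.9 = 0.01336 h⁻¹
Accumulation ratio R = 1 / (1 − e^(−kτ)) = 1 / (1 − e^(−0.01336×44.0)) = 1 / (1 − 0.5556) = 2.250
Loading dose = maintenance dose × R = 799 × 2.250 ≈ 1800 mg

1800 mg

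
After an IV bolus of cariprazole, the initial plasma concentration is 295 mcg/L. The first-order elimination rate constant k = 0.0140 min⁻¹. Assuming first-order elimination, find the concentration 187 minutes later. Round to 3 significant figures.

C(t) = C₀ e^(−kt) = 295 × e^(−0.01400 × 187) = 295 × e^(−2.618) = 295 × 0.07295 ≈ 21.5 mcg/L

21.5 mcg/L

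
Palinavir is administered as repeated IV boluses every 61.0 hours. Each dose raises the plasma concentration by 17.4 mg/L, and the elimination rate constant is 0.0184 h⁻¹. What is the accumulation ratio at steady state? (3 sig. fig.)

1.48

Fraction remaining after one interval: e^(−kτ) = e^(−0.01840 × 61.0) = 0.3255
R = 1 / (1 − 0.3255) = 1 / 0.6745 ≈ 1.48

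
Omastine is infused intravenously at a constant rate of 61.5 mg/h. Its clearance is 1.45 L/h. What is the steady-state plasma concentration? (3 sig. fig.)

42.4 µg/mL

Css = infusion rate / CL = 61.5 / 1.45 ≈ 42.4 µg/mL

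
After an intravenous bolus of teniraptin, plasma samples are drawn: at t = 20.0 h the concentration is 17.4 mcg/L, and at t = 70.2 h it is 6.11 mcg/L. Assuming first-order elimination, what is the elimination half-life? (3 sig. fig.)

k = ln(C₁/C₂) / (t₂ − t₁) = ln(17.4/6.11) / (70.2 − 20.0)
  = 1.047 / 50.20 = 0.02085 h⁻¹
t½ = ln 2 / k = ln 2 / 0.02085 ≈ 33.2 hours

33.2 hours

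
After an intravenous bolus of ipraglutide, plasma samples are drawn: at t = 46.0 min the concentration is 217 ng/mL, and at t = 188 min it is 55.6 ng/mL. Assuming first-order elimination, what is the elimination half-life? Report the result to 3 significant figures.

k = ln(C₁/C₂) / (t₂ − t₁) = ln(217/55.6) / (188 − 46.0)
  = 1.362 / 142.0 = 0.009590 min⁻¹
t½ = ln 2 / k = ln 2 / 0.009590 ≈ 72.3 minutes

72.3 minutes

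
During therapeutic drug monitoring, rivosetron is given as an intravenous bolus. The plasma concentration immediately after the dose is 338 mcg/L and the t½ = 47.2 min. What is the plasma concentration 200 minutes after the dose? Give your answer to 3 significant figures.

k = ln 2 / 47.2 = 0.01469 min⁻¹
C(t) = C₀ e^(−kt) = 338 × e^(−0.01469 × 200) = 338 × e^(−2.937) = 338 × 0.05302 ≈ 17.9 mcg/L

17.9 mcg/L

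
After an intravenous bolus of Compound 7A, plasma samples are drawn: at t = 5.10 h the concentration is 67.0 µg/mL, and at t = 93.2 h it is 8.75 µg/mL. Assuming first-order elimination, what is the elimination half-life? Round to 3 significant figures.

30.0 hours

k = ln(C₁/C₂) / (t₂ − t₁) = ln(67.0/8.75) / (93.2 − 5.10)
  = 2.036 / 88.10 = 0.02311 h⁻¹
t½ = ln 2 / k = ln 2 / 0.02311 ≈ 30.0 hours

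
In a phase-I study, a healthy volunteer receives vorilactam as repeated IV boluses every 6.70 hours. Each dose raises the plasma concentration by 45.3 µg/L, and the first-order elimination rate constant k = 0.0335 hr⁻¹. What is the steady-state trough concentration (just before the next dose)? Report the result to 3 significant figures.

180 µg/L

Fraction remaining after one interval: e^(−kτ) = e^(−0.03350 × 6.70) = 0.7990
R = 1 / (1 − 0.7990) = 4.974
Css,max = 45.3 × 4.974 = 225.3 µg/L
Css,min = Css,max × e^(−kτ) = 225.3 × 0.7990 ≈ 180 µg/L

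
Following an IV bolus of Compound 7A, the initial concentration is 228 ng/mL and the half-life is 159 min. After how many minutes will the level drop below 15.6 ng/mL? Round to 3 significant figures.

k = ln 2 / 159 = 0.004359 min⁻¹
C(t) = C₀ e^(−kt)  ⇒  t = ln(C₀/C) / k
t = ln(228/15.6) / 0.004359 = 2.682 / 0.004359 ≈ 615 minutes

615 minutes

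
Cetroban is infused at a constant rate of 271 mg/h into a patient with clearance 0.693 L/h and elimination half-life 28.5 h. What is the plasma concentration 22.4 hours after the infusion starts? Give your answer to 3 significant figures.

Css = rate / CL = 271 / 0.693 = 391.1 µg/mL
k = ln 2 / 28.5 = 0.02432 h⁻¹
C(t) = Css (1 − e^(−kt)) = 391.1 × (1 − e^(−0.5448)) = 391.1 × 0.4200 ≈ 164 µg/mL

164 µg/mL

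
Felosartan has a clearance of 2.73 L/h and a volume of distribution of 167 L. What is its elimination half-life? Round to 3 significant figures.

42.4 hours

k = CL / V = 2.73 / 167 = 0.01635 h⁻¹
t½ = ln 2 / k = ln 2 / 0.01635 ≈ 42.4 hours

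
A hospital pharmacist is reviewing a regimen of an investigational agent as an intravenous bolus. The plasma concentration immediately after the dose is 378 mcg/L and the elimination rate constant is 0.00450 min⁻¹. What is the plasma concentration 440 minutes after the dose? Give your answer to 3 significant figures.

C(t) = C₀ e^(−kt) = 378 × e^(−0.004500 × 440) = 378 × e^(−1.980) = 378 × 0.1381 ≈ 52.2 mcg/L

52.2 mcg/L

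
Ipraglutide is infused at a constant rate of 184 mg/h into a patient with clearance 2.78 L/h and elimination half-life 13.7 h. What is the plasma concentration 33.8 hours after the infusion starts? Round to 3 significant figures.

Css = rate / CL = 184 / 2.78 = 66.19 mg/L
k = ln 2 / 13.7 = 0.05059 h⁻¹
C(t) = Css (1 − e^(−kt)) = 66.19 × (1 − e^(−1.710)) = 66.19 × 0.8192 ≈ 54.2 mg/L

54.2 mg/L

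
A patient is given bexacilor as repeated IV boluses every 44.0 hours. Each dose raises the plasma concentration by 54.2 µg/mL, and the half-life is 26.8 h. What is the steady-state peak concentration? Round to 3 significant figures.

k = ln 2 / 26.8 = 0.02586 h⁻¹
Fraction remaining after one interval: e^(−kτ) = e^(−0.02586 × 44.0) = 0.3205
R = 1 / (1 − 0.3205) = 1.472
Css,max = 54.2 × 1.472 ≈ 79.8 µg/mL

79.8 µg/mL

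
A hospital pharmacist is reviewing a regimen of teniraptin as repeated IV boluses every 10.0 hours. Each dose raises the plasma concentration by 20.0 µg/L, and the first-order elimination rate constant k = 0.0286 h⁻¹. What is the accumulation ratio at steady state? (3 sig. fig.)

Fraction remaining after one interval: e^(−kτ) = e^(−0.02860 × 10.0) = 0.7513
R = 1 / (1 − 0.7513) = 1 / 0.2487 ≈ 4.02

4.02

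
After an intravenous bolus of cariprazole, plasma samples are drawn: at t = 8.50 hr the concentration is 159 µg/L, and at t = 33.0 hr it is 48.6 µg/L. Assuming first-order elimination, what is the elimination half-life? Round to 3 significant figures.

k = ln(C₁/C₂) / (t₂ − t₁) = ln(159/48.6) / (33.0 − 8.50)
  = 1.185 / 24.50 = 0.04838 hr⁻¹
t½ = ln 2 / k = ln 2 / 0.04838 ≈ 14.3 hours

14.3 hours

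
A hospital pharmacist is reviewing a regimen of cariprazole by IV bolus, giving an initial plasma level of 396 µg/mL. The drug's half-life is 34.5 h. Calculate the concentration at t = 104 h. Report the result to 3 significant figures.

k = ln 2 / 34.5 = 0.02009 h⁻¹
104 h is 3.014 half-lives, so C = 396 × (1/2)^3.014 = 396 × 0.1238 ≈ 49.0 µg/mL

49.0 µg/mL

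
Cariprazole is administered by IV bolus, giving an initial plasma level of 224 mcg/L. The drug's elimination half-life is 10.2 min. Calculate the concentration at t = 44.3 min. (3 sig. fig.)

11.0 mcg/L

k = ln 2 / 10.2 = 0.06796 min⁻¹
44.3 min is 4.343 half-lives, so C = 224 × (1/2)^4.343 = 224 × 0.04927 ≈ 11.0 mcg/L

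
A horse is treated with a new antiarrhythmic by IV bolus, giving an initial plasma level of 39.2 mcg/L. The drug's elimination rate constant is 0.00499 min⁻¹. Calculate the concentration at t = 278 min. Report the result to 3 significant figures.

C(t) = C₀ e^(−kt) = 39.2 × e^(−0.004990 × 278) = 39.2 × e^(−1.387) = 39.2 × 0.2498 ≈ 9.79 mcg/L

9.79 mcg/L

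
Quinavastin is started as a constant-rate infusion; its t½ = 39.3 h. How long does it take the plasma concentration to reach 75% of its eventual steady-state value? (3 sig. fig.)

78.6 hours

k = ln 2 / 39.3 = 0.01764 h⁻¹
f = 1 − e^(−kt)  ⇒  t = −ln(1 − f) / k
t = −ln(1 − 0.75) / 0.01764 = 1.386 / 0.01764 ≈ 78.6 hours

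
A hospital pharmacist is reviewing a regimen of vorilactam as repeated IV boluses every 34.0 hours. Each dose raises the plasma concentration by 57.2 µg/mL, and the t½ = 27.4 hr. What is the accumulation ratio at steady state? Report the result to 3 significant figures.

1.73

k = ln 2 / 27.4 = 0.02530 hr⁻¹
Fraction remaining after one interval: e^(−kτ) = e^(−0.02530 × 34.0) = 0.4231
R = 1 / (1 − 0.4231) = 1 / 0.5769 ≈ 1.73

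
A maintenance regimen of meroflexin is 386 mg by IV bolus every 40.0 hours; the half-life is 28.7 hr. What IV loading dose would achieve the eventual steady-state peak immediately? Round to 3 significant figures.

k = ln 2 / 28.7 = 0.02415 hr⁻¹
Accumulation ratio R = 1 / (1 − e^(−kτ)) = 1 / (1 − e^(−0.02415×40.0)) = 1 / (1 − 0.3806) = 1.614
Loading dose = maintenance dose × R = 386 × 1.614 ≈ 623 mg

623 mg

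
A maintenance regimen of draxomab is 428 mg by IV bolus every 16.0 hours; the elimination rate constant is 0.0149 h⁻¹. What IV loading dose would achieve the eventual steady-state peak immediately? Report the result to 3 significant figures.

2020 mg

Accumulation ratio R = 1 / (1 − e^(−kτ)) = 1 / (1 − e^(−0.01490×16.0)) = 1 / (1 − 0.7879) = 4.714
Loading dose = maintenance dose × R = 428 × 4.714 ≈ 2020 mg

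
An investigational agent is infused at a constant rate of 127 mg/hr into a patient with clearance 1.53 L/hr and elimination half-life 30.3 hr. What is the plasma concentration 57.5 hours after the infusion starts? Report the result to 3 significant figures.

60.7 mg/L

Css = rate / CL = 127 / 1.53 = 83.01 mg/L
k = ln 2 / 30.3 = 0.02288 hr⁻¹
C(t) = Css (1 − e^(−kt)) = 83.01 × (1 − e^(−1.315)) = 83.01 × 0.7316 ≈ 60.7 mg/L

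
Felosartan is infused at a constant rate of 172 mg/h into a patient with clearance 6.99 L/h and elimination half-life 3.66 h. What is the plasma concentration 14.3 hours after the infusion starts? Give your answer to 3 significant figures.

23.0 mg/L

Css = rate / CL = 172 / 6.99 = 24.61 mg/L
k = ln 2 / 3.66 = 0.1894 h⁻¹
C(t) = Css (1 − e^(−kt)) = 24.61 × (1 − e^(−2.708)) = 24.61 × 0.9333 ≈ 23.0 mg/L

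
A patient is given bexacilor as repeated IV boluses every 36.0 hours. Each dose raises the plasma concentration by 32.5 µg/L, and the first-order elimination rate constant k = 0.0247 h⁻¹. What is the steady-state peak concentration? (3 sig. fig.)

55.2 µg/L

Fraction remaining after one interval: e^(−kτ) = e^(−0.02470 × 36.0) = 0.4110
R = 1 / (1 − 0.4110) = 1.698
Css,max = 32.5 × 1.698 ≈ 55.2 µg/L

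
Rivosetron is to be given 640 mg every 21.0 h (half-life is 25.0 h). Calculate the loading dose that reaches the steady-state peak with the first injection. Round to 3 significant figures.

1450 mg

k = ln 2 / 25.0 = 0.02773 h⁻¹
Accumulation ratio R = 1 / (1 − e^(−kτ)) = 1 / (1 − e^(−0.02773×21.0)) = 1 / (1 − 0.5586) = 2.266
Loading dose = maintenance dose × R = 640 × 2.266 ≈ 1450 mg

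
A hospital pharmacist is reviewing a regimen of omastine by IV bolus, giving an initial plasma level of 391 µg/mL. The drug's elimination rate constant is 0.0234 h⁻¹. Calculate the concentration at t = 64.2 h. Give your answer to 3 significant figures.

C(t) = C₀ e^(−kt) = 391 × e^(−0.02340 × 64.2) = 391 × e^(−1.502) = 391 × 0.2226 ≈ 87.0 µg/mL

87.0 µg/mL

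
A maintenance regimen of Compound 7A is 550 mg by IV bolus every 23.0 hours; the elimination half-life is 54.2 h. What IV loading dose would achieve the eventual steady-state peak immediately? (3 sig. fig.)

k = ln 2 / 54.2 = 0.01279 h⁻¹
Accumulation ratio R = 1 / (1 − e^(−kτ)) = 1 / (1 − e^(−0.01279×23.0)) = 1 / (1 − 0.7452) = 3.924
Loading dose = maintenance dose × R = 550 × 3.924 ≈ 2160 mg

2160 mg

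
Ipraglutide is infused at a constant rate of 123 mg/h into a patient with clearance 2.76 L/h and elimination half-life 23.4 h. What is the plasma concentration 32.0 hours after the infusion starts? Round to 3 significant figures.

Css = rate / CL = 123 / 2.76 = 44.57 mg/L
k = ln 2 / 23.4 = 0.02962 h⁻¹
C(t) = Css (1 − e^(−kt)) = 44.57 × (1 − e^(−0.9479)) = 44.57 × 0.6124 ≈ 27.3 mg/L

27.3 mg/L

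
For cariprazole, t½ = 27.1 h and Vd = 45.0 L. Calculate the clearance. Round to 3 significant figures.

1.15 L/h

k = ln 2 / t½ = ln 2 / 27.1 = 0.02558 h⁻¹
CL = k · V = 0.02558 × 45.0 ≈ 1.15 L/h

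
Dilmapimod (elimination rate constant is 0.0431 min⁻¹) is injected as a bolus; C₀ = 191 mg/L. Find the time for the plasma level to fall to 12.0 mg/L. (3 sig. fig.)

C(t) = C₀ e^(−kt)  ⇒  t = ln(C₀/C) / k
t = ln(191/12.0) / 0.04310 = 2.767 / 0.04310 ≈ 64.2 minutes

64.2 minutes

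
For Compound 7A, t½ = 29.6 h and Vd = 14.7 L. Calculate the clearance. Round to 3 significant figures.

k = ln 2 / t½ = ln 2 / 29.6 = 0.02342 h⁻¹
CL = k · V = 0.02342 × 14.7 ≈ 0.344 L/h

0.344 L/h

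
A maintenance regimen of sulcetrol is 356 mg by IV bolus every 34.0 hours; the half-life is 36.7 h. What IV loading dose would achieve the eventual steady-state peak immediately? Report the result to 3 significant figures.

k = ln 2 / 36.7 = 0.01889 h⁻¹
Accumulation ratio R = 1 / (1 − e^(−kτ)) = 1 / (1 − e^(−0.01889×34.0)) = 1 / (1 − 0.5262) = 2.110
Loading dose = maintenance dose × R = 356 × 2.110 ≈ 751 mg

751 mg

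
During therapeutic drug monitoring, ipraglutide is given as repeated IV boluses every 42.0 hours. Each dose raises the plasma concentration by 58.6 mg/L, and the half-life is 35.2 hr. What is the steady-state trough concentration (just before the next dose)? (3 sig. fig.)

45.5 mg/L

k = ln 2 / 35.2 = 0.01969 hr⁻¹
Fraction remaining after one interval: e^(−kτ) = e^(−0.01969 × 42.0) = 0.4373
R = 1 / (1 − 0.4373) = 1.777
Css,max = 58.6 × 1.777 = 104.1 mg/L
Css,min = Css,max × e^(−kτ) = 104.1 × 0.4373 ≈ 45.5 mg/L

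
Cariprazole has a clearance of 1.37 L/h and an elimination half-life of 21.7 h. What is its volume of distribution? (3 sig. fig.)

42.9 L

k = ln 2 / t½ = ln 2 / 21.7 = 0.03194 h⁻¹
V = CL / k = 1.37 / 0.03194 ≈ 42.9 L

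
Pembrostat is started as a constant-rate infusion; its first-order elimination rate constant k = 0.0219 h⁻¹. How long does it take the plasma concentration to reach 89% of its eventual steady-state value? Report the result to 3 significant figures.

f = 1 − e^(−kt)  ⇒  t = −ln(1 − f) / k
t = −ln(1 − 0.89) / 0.02190 = 2.207 / 0.02190 ≈ 101 hours

101 hours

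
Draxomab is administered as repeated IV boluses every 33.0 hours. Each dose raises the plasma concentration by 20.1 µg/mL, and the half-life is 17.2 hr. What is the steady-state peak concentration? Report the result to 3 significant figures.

k = ln 2 / 17.2 = 0.04030 hr⁻¹
Fraction remaining after one interval: e^(−kτ) = e^(−0.04030 × 33.0) = 0.2645
R = 1 / (1 − 0.2645) = 1.360
Css,max = 20.1 × 1.360 ≈ 27.3 µg/mL

27.3 µg/mL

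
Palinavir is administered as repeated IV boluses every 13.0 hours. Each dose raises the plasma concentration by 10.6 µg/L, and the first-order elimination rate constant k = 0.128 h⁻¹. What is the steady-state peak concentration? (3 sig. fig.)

Fraction remaining after one interval: e^(−kτ) = e^(−0.1280 × 13.0) = 0.1894
R = 1 / (1 − 0.1894) = 1.234
Css,max = 10.6 × 1.234 ≈ 13.1 µg/L

13.1 µg/L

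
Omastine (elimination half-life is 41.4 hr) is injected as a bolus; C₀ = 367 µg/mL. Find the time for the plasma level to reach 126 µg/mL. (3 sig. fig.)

63.9 hours

k = ln 2 / 41.4 = 0.01674 hr⁻¹
C(t) = C₀ e^(−kt)  ⇒  t = ln(C₀/C) / k
t = ln(367/126) / 0.01674 = 1.069 / 0.01674 ≈ 63.9 hours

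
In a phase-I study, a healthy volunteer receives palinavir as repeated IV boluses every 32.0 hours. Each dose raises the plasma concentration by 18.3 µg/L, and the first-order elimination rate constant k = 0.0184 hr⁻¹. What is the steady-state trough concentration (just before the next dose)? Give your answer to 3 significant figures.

Fraction remaining after one interval: e^(−kτ) = e^(−0.01840 × 32.0) = 0.5550
R = 1 / (1 − 0.5550) = 2.247
Css,max = 18.3 × 2.247 = 41.12 µg/L
Css,min = Css,max × e^(−kτ) = 41.12 × 0.5550 ≈ 22.8 µg/L

22.8 µg/L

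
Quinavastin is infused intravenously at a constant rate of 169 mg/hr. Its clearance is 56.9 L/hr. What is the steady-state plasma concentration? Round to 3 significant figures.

Css = infusion rate / CL = 169 / 56.9 ≈ 2.97 mg/L

2.97 mg/L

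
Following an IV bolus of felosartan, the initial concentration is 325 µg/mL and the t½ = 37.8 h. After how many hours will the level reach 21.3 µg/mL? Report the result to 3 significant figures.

149 hours

k = ln 2 / 37.8 = 0.01834 h⁻¹
C(t) = C₀ e^(−kt)  ⇒  t = ln(C₀/C) / k
t = ln(325/21.3) / 0.01834 = 2.725 / 0.01834 ≈ 149 hours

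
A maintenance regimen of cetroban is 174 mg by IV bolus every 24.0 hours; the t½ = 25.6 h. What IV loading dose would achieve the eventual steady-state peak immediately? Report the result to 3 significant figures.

k = ln 2 / 25.6 = 0.02708 h⁻¹
Accumulation ratio R = 1 / (1 − e^(−kτ)) = 1 / (1 − e^(−0.02708×24.0)) = 1 / (1 − 0.5221) = 2.093
Loading dose = maintenance dose × R = 174 × 2.093 ≈ 364 mg

364 mg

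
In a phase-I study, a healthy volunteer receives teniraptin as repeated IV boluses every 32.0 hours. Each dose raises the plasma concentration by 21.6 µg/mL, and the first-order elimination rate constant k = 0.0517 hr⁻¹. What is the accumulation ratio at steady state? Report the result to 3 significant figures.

Fraction remaining after one interval: e^(−kτ) = e^(−0.05170 × 32.0) = 0.1912
R = 1 / (1 − 0.1912) = 1 / 0.8088 ≈ 1.24

1.24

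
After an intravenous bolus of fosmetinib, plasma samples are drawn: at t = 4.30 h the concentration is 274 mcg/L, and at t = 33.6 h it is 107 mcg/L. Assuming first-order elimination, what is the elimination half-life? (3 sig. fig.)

k = ln(C₁/C₂) / (t₂ − t₁) = ln(274/107) / (33.6 − 4.30)
  = 0.9403 / 29.30 = 0.03209 h⁻¹
t½ = ln 2 / k = ln 2 / 0.03209 ≈ 21.6 hours

21.6 hours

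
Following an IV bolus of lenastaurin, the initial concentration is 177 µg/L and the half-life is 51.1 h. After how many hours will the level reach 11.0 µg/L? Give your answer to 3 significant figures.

205 hours

k = ln 2 / 51.1 = 0.01356 h⁻¹
C(t) = C₀ e^(−kt)  ⇒  t = ln(C₀/C) / k
t = ln(177/11.0) / 0.01356 = 2.778 / 0.01356 ≈ 205 hours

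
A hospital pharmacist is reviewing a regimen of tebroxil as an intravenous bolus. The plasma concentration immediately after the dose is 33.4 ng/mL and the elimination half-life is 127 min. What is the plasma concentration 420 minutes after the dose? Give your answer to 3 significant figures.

3.37 ng/mL

k = ln 2 / 127 = 0.005458 min⁻¹
420 min is 3.307 half-lives, so C = 33.4 × (1/2)^3.307 = 33.4 × 0.1010 ≈ 3.37 ng/mL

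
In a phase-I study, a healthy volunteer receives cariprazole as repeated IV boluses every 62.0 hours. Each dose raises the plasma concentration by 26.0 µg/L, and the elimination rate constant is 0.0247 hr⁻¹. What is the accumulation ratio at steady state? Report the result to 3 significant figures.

1.28

Fraction remaining after one interval: e^(−kτ) = e^(−0.02470 × 62.0) = 0.2162
R = 1 / (1 − 0.2162) = 1 / 0.7838 ≈ 1.28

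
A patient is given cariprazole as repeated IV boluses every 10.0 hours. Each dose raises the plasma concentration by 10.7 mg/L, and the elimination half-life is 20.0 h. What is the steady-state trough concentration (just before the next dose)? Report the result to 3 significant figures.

k = ln 2 / 20.0 = 0.03466 h⁻¹
Fraction remaining after one interval: e^(−kτ) = e^(−0.03466 × 10.0) = 0.7071
R = 1 / (1 − 0.7071) = 3.414
Css,max = 10.7 × 3.414 = 36.53 mg/L
Css,min = Css,max × e^(−kτ) = 36.53 × 0.7071 ≈ 25.8 mg/L

25.8 mg/L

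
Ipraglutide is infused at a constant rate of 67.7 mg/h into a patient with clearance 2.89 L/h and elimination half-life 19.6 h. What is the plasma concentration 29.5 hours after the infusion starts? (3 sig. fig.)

Css = rate / CL = 67.7 / 2.89 = 23.43 µg/mL
k = ln 2 / 19.6 = 0.03536 h⁻¹
C(t) = Css (1 − e^(−kt)) = 23.43 × (1 − e^(−1.043)) = 23.43 × 0.6477 ≈ 15.2 µg/mL

15.2 µg/mL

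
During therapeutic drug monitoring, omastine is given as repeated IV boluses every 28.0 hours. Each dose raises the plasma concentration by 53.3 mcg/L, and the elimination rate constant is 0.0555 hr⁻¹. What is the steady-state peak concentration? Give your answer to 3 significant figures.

Fraction remaining after one interval: e^(−kτ) = e^(−0.05550 × 28.0) = 0.2114
R = 1 / (1 − 0.2114) = 1.268
Css,max = 53.3 × 1.268 ≈ 67.6 mcg/L

67.6 mcg/L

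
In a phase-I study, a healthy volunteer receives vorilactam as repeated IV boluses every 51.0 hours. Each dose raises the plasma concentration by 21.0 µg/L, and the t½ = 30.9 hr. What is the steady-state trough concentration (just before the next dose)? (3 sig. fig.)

k = ln 2 / 30.9 = 0.02243 hr⁻¹
Fraction remaining after one interval: e^(−kτ) = e^(−0.02243 × 51.0) = 0.3185
R = 1 / (1 − 0.3185) = 1.467
Css,max = 21.0 × 1.467 = 30.82 µg/L
Css,min = Css,max × e^(−kτ) = 30.82 × 0.3185 ≈ 9.82 µg/L

9.82 µg/L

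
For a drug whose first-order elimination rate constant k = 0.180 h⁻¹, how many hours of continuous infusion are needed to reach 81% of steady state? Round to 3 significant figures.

9.23 hours

f = 1 − e^(−kt)  ⇒  t = −ln(1 − f) / k
t = −ln(1 − 0.81) / 0.1800 = 1.661 / 0.1800 ≈ 9.23 hours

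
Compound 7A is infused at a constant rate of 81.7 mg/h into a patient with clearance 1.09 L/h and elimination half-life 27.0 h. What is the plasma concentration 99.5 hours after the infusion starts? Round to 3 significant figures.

Css = rate / CL = 81.7 / 1.09 = 74.95 µg/mL
k = ln 2 / 27.0 = 0.02567 h⁻¹
C(t) = Css (1 − e^(−kt)) = 74.95 × (1 − e^(−2.554)) = 74.95 × 0.9223 ≈ 69.1 µg/mL

69.1 µg/mL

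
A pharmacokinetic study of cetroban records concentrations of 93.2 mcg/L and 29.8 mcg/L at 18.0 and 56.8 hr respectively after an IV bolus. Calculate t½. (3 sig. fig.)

k = ln(C₁/C₂) / (t₂ − t₁) = ln(93.2/29.8) / (56.8 − 18.0)
  = 1.140 / 38.80 = 0.02939 hr⁻¹
t½ = ln 2 / k = ln 2 / 0.02939 ≈ 23.6 hours

23.6 hours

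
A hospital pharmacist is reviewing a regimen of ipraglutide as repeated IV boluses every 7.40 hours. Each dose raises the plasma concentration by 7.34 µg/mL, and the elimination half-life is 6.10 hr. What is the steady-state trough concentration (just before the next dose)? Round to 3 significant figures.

5.57 µg/mL

k = ln 2 / 6.10 = 0.1136 hr⁻¹
Fraction remaining after one interval: e^(−kτ) = e^(−0.1136 × 7.40) = 0.4313
R = 1 / (1 − 0.4313) = 1.759
Css,max = 7.34 × 1.759 = 12.91 µg/mL
Css,min = Css,max × e^(−kτ) = 12.91 × 0.4313 ≈ 5.57 µg/mL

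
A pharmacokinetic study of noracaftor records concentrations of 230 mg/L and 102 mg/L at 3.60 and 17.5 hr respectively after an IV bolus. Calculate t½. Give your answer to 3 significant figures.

k = ln(C₁/C₂) / (t₂ − t₁) = ln(230/102) / (17.5 − 3.60)
  = 0.8131 / 13.90 = 0.05850 hr⁻¹
t½ = ln 2 / k = ln 2 / 0.05850 ≈ 11.8 hours

11.8 hours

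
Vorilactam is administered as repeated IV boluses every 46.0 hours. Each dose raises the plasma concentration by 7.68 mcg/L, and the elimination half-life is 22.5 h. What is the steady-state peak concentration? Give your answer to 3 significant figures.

k = ln 2 / 22.5 = 0.03081 h⁻¹
Fraction remaining after one interval: e^(−kτ) = e^(−0.03081 × 46.0) = 0.2424
R = 1 / (1 − 0.2424) = 1.320
Css,max = 7.68 × 1.320 ≈ 10.1 mcg/L

10.1 mcg/L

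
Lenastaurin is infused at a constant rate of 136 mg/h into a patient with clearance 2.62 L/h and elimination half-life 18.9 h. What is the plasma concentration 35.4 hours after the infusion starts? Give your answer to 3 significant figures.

Css = rate / CL = 136 / 2.62 = 51.91 mg/L
k = ln 2 / 18.9 = 0.03667 h⁻¹
C(t) = Css (1 − e^(−kt)) = 51.91 × (1 − e^(−1.298)) = 51.91 × 0.7270 ≈ 37.7 mg/L

37.7 mg/L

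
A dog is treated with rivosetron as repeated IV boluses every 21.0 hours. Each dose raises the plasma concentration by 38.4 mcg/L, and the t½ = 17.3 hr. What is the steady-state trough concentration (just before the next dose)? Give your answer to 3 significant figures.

k = ln 2 / 17.3 = 0.04007 hr⁻¹
Fraction remaining after one interval: e^(−kτ) = e^(−0.04007 × 21.0) = 0.4311
R = 1 / (1 − 0.4311) = 1.758
Css,max = 38.4 × 1.758 = 67.50 mcg/L
Css,min = Css,max × e^(−kτ) = 67.50 × 0.4311 ≈ 29.1 mcg/L

29.1 mcg/L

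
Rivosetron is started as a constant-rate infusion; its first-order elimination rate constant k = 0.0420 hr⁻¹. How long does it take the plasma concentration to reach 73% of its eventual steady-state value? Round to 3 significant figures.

31.2 hours

f = 1 − e^(−kt)  ⇒  t = −ln(1 − f) / k
t = −ln(1 − 0.73) / 0.04200 = 1.309 / 0.04200 ≈ 31.2 hours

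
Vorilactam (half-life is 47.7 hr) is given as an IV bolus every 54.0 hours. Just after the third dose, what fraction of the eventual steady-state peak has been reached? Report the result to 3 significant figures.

0.905

k = ln 2 / 47.7 = 0.01453 hr⁻¹
f_n = 1 − e^(−nkτ) = 1 − e^(−3 × 0.01453 × 54.0) = 1 − e^(−2.354) = 1 − 0.09498 ≈ 0.905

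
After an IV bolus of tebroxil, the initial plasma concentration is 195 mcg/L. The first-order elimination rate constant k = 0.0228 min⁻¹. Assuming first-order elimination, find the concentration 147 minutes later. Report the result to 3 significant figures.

C(t) = C₀ e^(−kt) = 195 × e^(−0.02280 × 147) = 195 × e^(−3.352) = 195 × 0.03503 ≈ 6.83 mcg/L

6.83 mcg/L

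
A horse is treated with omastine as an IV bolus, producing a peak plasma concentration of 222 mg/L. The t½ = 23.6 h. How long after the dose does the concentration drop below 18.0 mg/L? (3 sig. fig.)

85.5 hours

k = ln 2 / 23.6 = 0.02937 h⁻¹
C(t) = C₀ e^(−kt)  ⇒  t = ln(C₀/C) / k
t = ln(222/18.0) / 0.02937 = 2.512 / 0.02937 ≈ 85.5 hours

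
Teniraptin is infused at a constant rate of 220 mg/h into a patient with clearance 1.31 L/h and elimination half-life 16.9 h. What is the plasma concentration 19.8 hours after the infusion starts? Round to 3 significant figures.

93.4 mg/L

Css = rate / CL = 220 / 1.31 = 167.9 mg/L
k = ln 2 / 16.9 = 0.04101 h⁻¹
C(t) = Css (1 − e^(−kt)) = 167.9 × (1 − e^(−0.8121)) = 167.9 × 0.5561 ≈ 93.4 mg/L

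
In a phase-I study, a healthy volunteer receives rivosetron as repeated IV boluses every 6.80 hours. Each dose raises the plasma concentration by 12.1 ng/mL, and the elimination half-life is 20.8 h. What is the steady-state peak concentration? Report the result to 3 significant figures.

59.7 ng/mL

k = ln 2 / 20.8 = 0.03332 h⁻¹
Fraction remaining after one interval: e^(−kτ) = e^(−0.03332 × 6.80) = 0.7972
R = 1 / (1 − 0.7972) = 4.932
Css,max = 12.1 × 4.932 ≈ 59.7 ng/mL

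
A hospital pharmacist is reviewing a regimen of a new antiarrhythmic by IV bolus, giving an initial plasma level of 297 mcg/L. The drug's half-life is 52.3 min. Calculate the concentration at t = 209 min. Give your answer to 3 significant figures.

k = ln 2 / 52.3 = 0.01325 min⁻¹
C(t) = C₀ e^(−kt) = 297 × e^(−0.01325 × 209) = 297 × e^(−2.770) = 297 × 0.06267 ≈ 18.6 mcg/L

18.6 mcg/L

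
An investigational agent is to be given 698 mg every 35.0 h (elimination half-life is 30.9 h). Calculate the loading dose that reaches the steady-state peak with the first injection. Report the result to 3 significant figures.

1280 mg

k = ln 2 / 30.9 = 0.02243 h⁻¹
Accumulation ratio R = 1 / (1 − e^(−kτ)) = 1 / (1 − e^(−0.02243×35.0)) = 1 / (1 − 0.4561) = 1.838
Loading dose = maintenance dose × R = 698 × 1.838 ≈ 1280 mg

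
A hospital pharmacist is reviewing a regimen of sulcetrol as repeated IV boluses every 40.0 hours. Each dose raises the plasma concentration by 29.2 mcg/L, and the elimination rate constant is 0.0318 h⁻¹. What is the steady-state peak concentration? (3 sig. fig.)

Fraction remaining after one interval: e^(−kτ) = e^(−0.03180 × 40.0) = 0.2803
R = 1 / (1 − 0.2803) = 1.389
Css,max = 29.2 × 1.389 ≈ 40.6 mcg/L

40.6 mcg/L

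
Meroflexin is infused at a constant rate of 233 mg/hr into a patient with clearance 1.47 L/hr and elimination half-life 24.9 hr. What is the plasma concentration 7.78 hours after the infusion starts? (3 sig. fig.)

30.9 µg/mL

Css = rate / CL = 233 / 1.47 = 158.5 µg/mL
k = ln 2 / 24.9 = 0.02784 hr⁻¹
C(t) = Css (1 − e^(−kt)) = 158.5 × (1 − e^(−0.2166)) = 158.5 × 0.1947 ≈ 30.9 µg/mL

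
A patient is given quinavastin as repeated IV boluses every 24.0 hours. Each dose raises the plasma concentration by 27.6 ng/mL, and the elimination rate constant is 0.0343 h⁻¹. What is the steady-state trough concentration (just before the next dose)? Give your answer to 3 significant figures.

21.6 ng/mL

Fraction remaining after one interval: e^(−kτ) = e^(−0.03430 × 24.0) = 0.4390
R = 1 / (1 − 0.4390) = 1.783
Css,max = 27.6 × 1.783 = 49.20 ng/mL
Css,min = Css,max × e^(−kτ) = 49.20 × 0.4390 ≈ 21.6 ng/mL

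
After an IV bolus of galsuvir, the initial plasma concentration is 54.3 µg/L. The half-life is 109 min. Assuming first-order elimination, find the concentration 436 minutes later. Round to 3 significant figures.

k = ln 2 / 109 = 0.006359 min⁻¹
C(t) = C₀ e^(−kt) = 54.3 × e^(−0.006359 × 436) = 54.3 × e^(−2.773) = 54.3 × 0.06250 ≈ 3.39 µg/L

3.39 µg/L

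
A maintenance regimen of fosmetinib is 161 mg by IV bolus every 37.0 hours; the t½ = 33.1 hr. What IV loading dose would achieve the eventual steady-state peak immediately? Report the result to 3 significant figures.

k = ln 2 / 33.1 = 0.02094 hr⁻¹
Accumulation ratio R = 1 / (1 − e^(−kτ)) = 1 / (1 − e^(−0.02094×37.0)) = 1 / (1 − 0.4608) = 1.855
Loading dose = maintenance dose × R = 161 × 1.855 ≈ 299 mg

299 mg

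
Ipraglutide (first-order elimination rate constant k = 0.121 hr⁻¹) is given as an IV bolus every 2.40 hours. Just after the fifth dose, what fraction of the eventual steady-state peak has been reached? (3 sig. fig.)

f_n = 1 − e^(−nkτ) = 1 − e^(−5 × 0.1210 × 2.40) = 1 − e^(−1.452) = 1 − 0.2341 ≈ 0.766

0.766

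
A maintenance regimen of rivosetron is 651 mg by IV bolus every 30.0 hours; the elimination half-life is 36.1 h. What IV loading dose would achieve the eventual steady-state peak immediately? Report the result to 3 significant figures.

k = ln 2 / 36.1 = 0.01920 h⁻¹
Accumulation ratio R = 1 / (1 − e^(−kτ)) = 1 / (1 − e^(−0.01920×30.0)) = 1 / (1 − 0.5621) = 2.284
Loading dose = maintenance dose × R = 651 × 2.284 ≈ 1490 mg

1490 mg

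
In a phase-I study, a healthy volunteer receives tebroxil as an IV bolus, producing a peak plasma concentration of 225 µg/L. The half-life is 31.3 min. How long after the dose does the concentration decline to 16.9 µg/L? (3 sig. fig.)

117 minutes

k = ln 2 / 31.3 = 0.02215 min⁻¹
C(t) = C₀ e^(−kt)  ⇒  t = ln(C₀/C) / k
t = ln(225/16.9) / 0.02215 = 2.589 / 0.02215 ≈ 117 minutes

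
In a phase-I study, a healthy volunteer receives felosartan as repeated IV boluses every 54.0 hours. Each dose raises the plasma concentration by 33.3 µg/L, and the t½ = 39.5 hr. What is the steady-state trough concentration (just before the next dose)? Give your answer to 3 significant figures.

21.1 µg/L

k = ln 2 / 39.5 = 0.01755 hr⁻¹
Fraction remaining after one interval: e^(−kτ) = e^(−0.01755 × 54.0) = 0.3877
R = 1 / (1 − 0.3877) = 1.633
Css,max = 33.3 × 1.633 = 54.38 µg/L
Css,min = Css,max × e^(−kτ) = 54.38 × 0.3877 ≈ 21.1 µg/L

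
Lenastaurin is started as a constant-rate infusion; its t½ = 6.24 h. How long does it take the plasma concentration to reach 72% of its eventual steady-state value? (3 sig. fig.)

11.5 hours

k = ln 2 / 6.24 = 0.1111 h⁻¹
f = 1 − e^(−kt)  ⇒  t = −ln(1 − f) / k
t = −ln(1 − 0.72) / 0.1111 = 1.273 / 0.1111 ≈ 11.5 hours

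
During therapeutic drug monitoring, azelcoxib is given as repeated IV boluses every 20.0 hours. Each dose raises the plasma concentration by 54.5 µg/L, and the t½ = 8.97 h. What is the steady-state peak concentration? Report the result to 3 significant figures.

69.3 µg/L

k = ln 2 / 8.97 = 0.07727 h⁻¹
Fraction remaining after one interval: e^(−kτ) = e^(−0.07727 × 20.0) = 0.2132
R = 1 / (1 − 0.2132) = 1.271
Css,max = 54.5 × 1.271 ≈ 69.3 µg/L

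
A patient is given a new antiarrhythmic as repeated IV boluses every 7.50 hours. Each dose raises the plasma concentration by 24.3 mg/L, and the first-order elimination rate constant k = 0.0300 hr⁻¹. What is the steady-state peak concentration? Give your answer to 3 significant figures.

121 mg/L

Fraction remaining after one interval: e^(−kτ) = e^(−0.03000 × 7.50) = 0.7985
R = 1 / (1 − 0.7985) = 4.963
Css,max = 24.3 × 4.963 ≈ 121 mg/L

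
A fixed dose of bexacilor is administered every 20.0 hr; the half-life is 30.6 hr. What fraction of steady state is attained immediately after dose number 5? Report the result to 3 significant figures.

0.896

k = ln 2 / 30.6 = 0.02265 hr⁻¹
f_n = 1 − e^(−nkτ) = 1 − e^(−5 × 0.02265 × 20.0) = 1 − e^(−2.265) = 1 − 0.1038 ≈ 0.896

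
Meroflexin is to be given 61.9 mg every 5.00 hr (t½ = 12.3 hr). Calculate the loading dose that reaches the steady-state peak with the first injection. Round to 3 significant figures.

252 mg

k = ln 2 / 12.3 = 0.05635 hr⁻¹
Accumulation ratio R = 1 / (1 − e^(−kτ)) = 1 / (1 − e^(−0.05635×5.00)) = 1 / (1 − 0.7544) = 4.072
Loading dose = maintenance dose × R = 61.9 × 4.072 ≈ 252 mg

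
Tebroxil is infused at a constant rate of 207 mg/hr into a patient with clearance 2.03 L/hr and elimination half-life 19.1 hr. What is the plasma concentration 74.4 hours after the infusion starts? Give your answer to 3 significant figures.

95.1 µg/mL

Css = rate / CL = 207 / 2.03 = 102.0 µg/mL
k = ln 2 / 19.1 = 0.03629 hr⁻¹
C(t) = Css (1 − e^(−kt)) = 102.0 × (1 − e^(−2.700)) = 102.0 × 0.9328 ≈ 95.1 µg/mL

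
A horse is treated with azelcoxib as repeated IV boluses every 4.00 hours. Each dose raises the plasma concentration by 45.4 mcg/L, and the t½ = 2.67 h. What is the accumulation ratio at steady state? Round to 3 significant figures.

1.55

k = ln 2 / 2.67 = 0.2596 h⁻¹
Fraction remaining after one interval: e^(−kτ) = e^(−0.2596 × 4.00) = 0.3540
R = 1 / (1 − 0.3540) = 1 / 0.6460 ≈ 1.55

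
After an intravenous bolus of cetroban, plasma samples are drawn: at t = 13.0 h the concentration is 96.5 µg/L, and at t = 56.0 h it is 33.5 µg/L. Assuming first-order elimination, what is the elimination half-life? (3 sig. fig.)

k = ln(C₁/C₂) / (t₂ − t₁) = ln(96.5/33.5) / (56.0 − 13.0)
  = 1.058 / 43.00 = 0.02460 h⁻¹
t½ = ln 2 / k = ln 2 / 0.02460 ≈ 28.2 hours

28.2 hours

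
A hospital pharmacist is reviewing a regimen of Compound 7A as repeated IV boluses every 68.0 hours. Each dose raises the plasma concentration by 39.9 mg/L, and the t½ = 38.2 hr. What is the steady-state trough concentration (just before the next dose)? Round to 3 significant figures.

k = ln 2 / 38.2 = 0.01815 hr⁻¹
Fraction remaining after one interval: e^(−kτ) = e^(−0.01815 × 68.0) = 0.2912
R = 1 / (1 − 0.2912) = 1.411
Css,max = 39.9 × 1.411 = 56.29 mg/L
Css,min = Css,max × e^(−kτ) = 56.29 × 0.2912 ≈ 16.4 mg/L

16.4 mg/L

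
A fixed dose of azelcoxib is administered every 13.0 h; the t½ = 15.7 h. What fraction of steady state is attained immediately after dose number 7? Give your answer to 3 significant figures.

k = ln 2 / 15.7 = 0.04415 h⁻¹
f_n = 1 − e^(−nkτ) = 1 − e^(−7 × 0.04415 × 13.0) = 1 − e^(−4.018) = 1 − 0.01800 ≈ 0.982

0.982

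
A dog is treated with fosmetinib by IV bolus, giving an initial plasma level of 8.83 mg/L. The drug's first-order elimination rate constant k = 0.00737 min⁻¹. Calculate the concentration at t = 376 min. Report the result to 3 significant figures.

C(t) = C₀ e^(−kt) = 8.83 × e^(−0.007370 × 376) = 8.83 × e^(−2.771) = 8.83 × 0.06259 ≈ 0.553 mg/L

0.553 mg/L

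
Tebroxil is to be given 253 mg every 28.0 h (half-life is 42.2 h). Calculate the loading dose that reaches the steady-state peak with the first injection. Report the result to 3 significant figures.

686 mg

k = ln 2 / 42.2 = 0.01643 h⁻¹
Accumulation ratio R = 1 / (1 − e^(−kτ)) = 1 / (1 − e^(−0.01643×28.0)) = 1 / (1 − 0.6313) = 2.713
Loading dose = maintenance dose × R = 253 × 2.713 ≈ 686 mg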